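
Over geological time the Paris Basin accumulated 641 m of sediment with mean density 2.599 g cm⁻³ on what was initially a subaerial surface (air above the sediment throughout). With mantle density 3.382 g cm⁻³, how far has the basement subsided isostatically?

493 m

Subaerial load: s = t ρ_sed / ρ_m = 641 m × 2.599/3.382 = 493 m.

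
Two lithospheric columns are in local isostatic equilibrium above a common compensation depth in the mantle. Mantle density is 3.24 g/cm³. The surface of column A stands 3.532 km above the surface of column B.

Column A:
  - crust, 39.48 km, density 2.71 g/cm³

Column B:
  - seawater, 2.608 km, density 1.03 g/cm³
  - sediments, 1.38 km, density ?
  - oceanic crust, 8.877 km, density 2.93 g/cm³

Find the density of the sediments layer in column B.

2.54 g/cm³

Take the compensation level at the base of the deeper column (depth z_c below the surface of column A) and equate Σ ρ_i t_i down to z_c; mantle fills any gap and the z_c terms cancel.
Column A: 39.48×2.71 + (z_c − 39.48)×3.24
Column B: 3.532×0 + 2.608×1.03 + 1.38×ρ + 8.877×2.93 + (z_c − 3.532 − 12.865)×3.24
The z_c×3.24 term appears on both sides and cancels. Collect the known terms of each column as K = Σ(ρt)_known − 3.24 × (depth of known layers): K_A = 106.9908 − 3.24×39.48 = −20.9244; K_B = 28.69585 − 3.24×(3.532 + 12.865) = −24.43043.
Balance: K_A = K_B + 1.38×ρ, so ρ = (K_A − K_B)/1.38 = 3.50603/1.38 = 2.54 g/cm³.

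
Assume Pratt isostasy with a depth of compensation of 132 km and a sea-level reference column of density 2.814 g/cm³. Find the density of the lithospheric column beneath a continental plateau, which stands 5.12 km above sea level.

2.71 g/cm³

Pratt balance: ρ_ref D = ρ (D + h).
ρ = ρ_ref D/(D + h) = 2.814 × 132 km/(132 km + 5.12 km) = 2.71 g/cm³.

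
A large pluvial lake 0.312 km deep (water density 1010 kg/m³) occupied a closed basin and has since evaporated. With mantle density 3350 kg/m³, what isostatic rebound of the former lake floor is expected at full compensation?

u = d ρ_w/ρ_m = 0.312 km × 1010/3350 = 0.0941 km.

0.0941 km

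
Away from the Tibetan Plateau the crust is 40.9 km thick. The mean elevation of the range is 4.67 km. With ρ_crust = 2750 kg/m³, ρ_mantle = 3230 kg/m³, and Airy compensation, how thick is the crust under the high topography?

Root depth r = h ρ_c / (ρ_m − ρ_c) = 4.67 km × 2750 / 480 = 26.76 km.
Total thickness = T + h + r = 40.9 km + 4.67 km + 26.76 km = 72.3 km.

72.3 km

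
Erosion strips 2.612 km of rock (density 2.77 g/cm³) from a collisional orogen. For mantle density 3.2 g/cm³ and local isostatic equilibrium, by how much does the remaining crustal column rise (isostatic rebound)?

Unloading: uplift u = e ρ_c/ρ_m = 2.612 km × 2.77/3.2 = 2.26 km.

2.26 km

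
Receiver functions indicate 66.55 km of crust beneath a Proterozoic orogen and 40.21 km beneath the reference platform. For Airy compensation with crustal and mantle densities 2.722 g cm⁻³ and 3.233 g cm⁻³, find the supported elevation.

4.16 km

Excess crust Δ = 66.55 km − 40.21 km = 26.34 km, split between elevation h and root r with h + r = Δ.
Airy balance ρ_c h = (ρ_m − ρ_c) r gives r = h ρ_c/(ρ_m − ρ_c), so h (1 + ρ_c/(ρ_m − ρ_c)) = Δ, i.e. h = Δ (ρ_m − ρ_c)/ρ_m.
h = 26.34 km × 0.511/3.233 = 4.16 km.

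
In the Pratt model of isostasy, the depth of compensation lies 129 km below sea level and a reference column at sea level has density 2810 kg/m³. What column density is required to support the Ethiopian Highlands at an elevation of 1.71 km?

2770 kg/m³

Pratt balance: ρ_ref D = ρ (D + h).
ρ = ρ_ref D/(D + h) = 2810 × 129 km/(129 km + 1.71 km) = 2770 kg/m³.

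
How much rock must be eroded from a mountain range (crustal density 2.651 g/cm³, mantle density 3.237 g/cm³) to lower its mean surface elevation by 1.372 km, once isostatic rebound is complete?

7.58 km

Net drop Δ = e − u = e − e ρ_c/ρ_m = e (ρ_m − ρ_c)/ρ_m.
e = Δ ρ_m/(ρ_m − ρ_c) = 1.372 km × 3.237/0.586 = 7.58 km.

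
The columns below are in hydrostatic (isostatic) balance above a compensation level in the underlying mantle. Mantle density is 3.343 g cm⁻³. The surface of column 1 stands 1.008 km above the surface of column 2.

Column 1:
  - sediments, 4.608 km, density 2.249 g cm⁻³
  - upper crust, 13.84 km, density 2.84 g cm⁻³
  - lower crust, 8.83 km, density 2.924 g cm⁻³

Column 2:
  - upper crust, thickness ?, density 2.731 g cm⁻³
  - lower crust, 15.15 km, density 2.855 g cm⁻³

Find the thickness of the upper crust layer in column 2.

8.07 km

Take the compensation level at the base of the deeper column (depth z_c below the surface of column 1) and equate Σ ρ_i t_i down to z_c; mantle fills any gap and the z_c terms cancel.
Column 1: 4.608×2.249 + 13.84×2.84 + 8.83×2.924 + (z_c − 27.278)×3.343
Column 2: 1.008×0 + x×2.731 + 15.15×2.855 + (z_c − 1.008 − 15.15 − x)×3.343
The z_c×3.343 term appears on both sides and cancels. Collect the known terms of each column as K = Σ(ρt)_known − 3.343 × (depth of known layers): K_1 = 75.487912 − 3.343×27.278 = −15.702442; K_2 = 43.25325 − 3.343×(1.008 + 15.15) = −10.762944.
Balance: K_1 = K_2 − x×(3.343 − 2.731), so x = (K_2 − K_1)/(3.343 − 2.731) = 4.9395/0.612 = 8.07 km.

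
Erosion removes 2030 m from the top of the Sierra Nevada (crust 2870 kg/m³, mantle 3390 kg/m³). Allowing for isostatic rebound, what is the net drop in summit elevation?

311 m

Rebound u = e ρ_c/ρ_m = 2030 m × 2870/3390 = 1719 m.
Net surface drop = e − u = 2030 m − 1719 m = e (ρ_m − ρ_c)/ρ_m = 311 m.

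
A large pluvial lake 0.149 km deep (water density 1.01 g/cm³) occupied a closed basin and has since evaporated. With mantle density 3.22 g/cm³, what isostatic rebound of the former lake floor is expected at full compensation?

0.0467 km

u = d ρ_w/ρ_m = 0.149 km × 1.01/3.22 = 0.0467 km.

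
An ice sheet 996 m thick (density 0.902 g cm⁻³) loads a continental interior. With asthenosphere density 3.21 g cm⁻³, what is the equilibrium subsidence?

280 m

Equating mass per unit area of the two columns: the ice load ρ_ice t is balanced by mantle displaced below, ρ_m s.
s = t ρ_ice / ρ_m = 996 m × 0.902/3.21 = 280 m.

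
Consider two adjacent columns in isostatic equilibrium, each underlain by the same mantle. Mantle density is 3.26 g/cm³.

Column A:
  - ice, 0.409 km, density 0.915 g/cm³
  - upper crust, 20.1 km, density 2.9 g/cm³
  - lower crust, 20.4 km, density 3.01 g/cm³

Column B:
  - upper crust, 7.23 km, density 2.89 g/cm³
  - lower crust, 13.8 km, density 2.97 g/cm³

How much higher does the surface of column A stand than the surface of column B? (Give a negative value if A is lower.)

For any compensation level in the mantle, the mantle terms cancel and isostasy reduces to e = (Σt_A − Σt_B) − (Σ(ρt)_A − Σ(ρt)_B) / ρ_m.
Σt_A = 40.909 km; Σt_B = 21.03 km; Σ(ρt)_A = 120.068235; Σ(ρt)_B = 61.8807 (in km·g/cm³).
e = (40.909 − 21.03) − (120.068235 − 61.8807) / 3.26 = 2.03 km.

2.03 km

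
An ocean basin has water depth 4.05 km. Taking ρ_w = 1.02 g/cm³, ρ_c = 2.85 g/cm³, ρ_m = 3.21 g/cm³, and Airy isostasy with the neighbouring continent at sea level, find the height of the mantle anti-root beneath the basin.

In Airy isostatic equilibrium: replacing crust with seawater at the top is compensated by replacing crust with mantle at the base: d (ρ_c − ρ_w) = a (ρ_m − ρ_c).
a = d (ρ_c − ρ_w)/(ρ_m − ρ_c) = 4.05 km × 1.83/0.36 = 20.6 km.

20.6 km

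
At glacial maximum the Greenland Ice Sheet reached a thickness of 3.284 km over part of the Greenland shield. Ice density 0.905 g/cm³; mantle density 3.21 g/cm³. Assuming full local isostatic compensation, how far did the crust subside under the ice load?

0.926 km

In Airy isostatic equilibrium: the ice load ρ_ice t is balanced by mantle displaced below, ρ_m s.
s = t ρ_ice / ρ_m = 3.284 km × 0.905/3.21 = 0.926 km.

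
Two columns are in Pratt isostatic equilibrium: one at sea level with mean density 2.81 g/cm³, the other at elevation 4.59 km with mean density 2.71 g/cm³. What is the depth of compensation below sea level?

ρ_ref D = ρ (D + h) → D (ρ_ref − ρ) = ρ h.
D = ρ h/(ρ_ref − ρ) = 2.71 × 4.59 km/(2.81 − 2.71) = 124 km.

124 km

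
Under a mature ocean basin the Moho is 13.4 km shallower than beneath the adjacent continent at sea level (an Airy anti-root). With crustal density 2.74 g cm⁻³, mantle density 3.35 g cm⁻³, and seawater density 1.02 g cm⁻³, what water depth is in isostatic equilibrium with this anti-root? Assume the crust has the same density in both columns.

4.75 km

Replacing a thickness d of crust by seawater at the top must be balanced by replacing crust with mantle at the base: d (ρ_c − ρ_w) = a (ρ_m − ρ_c).
d = a (ρ_m − ρ_c)/(ρ_c − ρ_w) = 13.4 km × 0.61/1.72 = 4.75 km.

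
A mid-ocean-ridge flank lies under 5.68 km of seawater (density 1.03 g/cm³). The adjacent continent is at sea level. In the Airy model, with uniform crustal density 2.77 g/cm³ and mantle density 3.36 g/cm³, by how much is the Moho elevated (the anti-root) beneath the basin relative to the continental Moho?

Isostatic balance requires: replacing crust with seawater at the top is compensated by replacing crust with mantle at the base: d (ρ_c − ρ_w) = a (ρ_m − ρ_c).
a = d (ρ_c − ρ_w)/(ρ_m − ρ_c) = 5.68 km × 1.74/0.59 = 16.8 km.

16.8 km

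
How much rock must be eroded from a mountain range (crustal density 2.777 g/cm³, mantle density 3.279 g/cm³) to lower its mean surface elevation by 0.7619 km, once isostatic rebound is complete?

4.98 km

Net drop Δ = e − u = e − e ρ_c/ρ_m = e (ρ_m − ρ_c)/ρ_m.
e = Δ ρ_m/(ρ_m − ρ_c) = 0.7619 km × 3.279/0.502 = 4.98 km.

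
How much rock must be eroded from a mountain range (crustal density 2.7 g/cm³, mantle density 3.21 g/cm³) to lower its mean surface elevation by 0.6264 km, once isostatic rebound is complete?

Net drop Δ = e − u = e − e ρ_c/ρ_m = e (ρ_m − ρ_c)/ρ_m.
e = Δ ρ_m/(ρ_m − ρ_c) = 0.6264 km × 3.21/0.51 = 3.94 km.

3.94 km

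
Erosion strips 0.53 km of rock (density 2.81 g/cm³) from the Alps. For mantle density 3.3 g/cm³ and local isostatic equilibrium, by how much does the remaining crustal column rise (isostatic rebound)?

0.451 km

Unloading: uplift u = e ρ_c/ρ_m = 0.53 km × 2.81/3.3 = 0.451 km.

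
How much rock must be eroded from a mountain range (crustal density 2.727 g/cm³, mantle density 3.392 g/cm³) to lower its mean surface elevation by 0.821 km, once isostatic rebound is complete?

Net drop Δ = e − u = e − e ρ_c/ρ_m = e (ρ_m − ρ_c)/ρ_m.
e = Δ ρ_m/(ρ_m − ρ_c) = 0.821 km × 3.392/0.665 = 4.19 km.

4.19 km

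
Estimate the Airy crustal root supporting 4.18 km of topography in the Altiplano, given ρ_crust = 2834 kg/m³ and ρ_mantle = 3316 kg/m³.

24.6 km

By Archimedes' principle applied to the lithosphere: the weight of the topography is balanced by the buoyancy of the root, ρ_c h = (ρ_m − ρ_c) r.
r = h · ρ_c / (ρ_m − ρ_c) = 4.18 km × 2834 / (3316 − 2834) = 24.6 km.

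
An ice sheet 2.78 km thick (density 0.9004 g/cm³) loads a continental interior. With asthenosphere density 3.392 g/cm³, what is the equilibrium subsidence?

Isostatic balance requires: the ice load ρ_ice t is balanced by mantle displaced below, ρ_m s.
s = t ρ_ice / ρ_m = 2.78 km × 0.9004/3.392 = 0.738 km.

0.738 km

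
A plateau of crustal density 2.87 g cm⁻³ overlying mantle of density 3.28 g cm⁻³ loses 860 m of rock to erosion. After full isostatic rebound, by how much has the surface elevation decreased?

Rebound u = e ρ_c/ρ_m = 860 m × 2.87/3.28 = 752.5 m.
Net surface drop = e − u = 860 m − 752.5 m = e (ρ_m − ρ_c)/ρ_m = 108 m.

108 m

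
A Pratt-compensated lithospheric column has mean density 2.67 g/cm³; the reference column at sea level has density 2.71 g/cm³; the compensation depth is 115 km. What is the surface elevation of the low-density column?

ρ_ref D = ρ (D + h) → h = D (ρ_ref − ρ)/ρ.
h = 115 km × (2.71 − 2.67)/2.67 = 1.72 km.

1.72 km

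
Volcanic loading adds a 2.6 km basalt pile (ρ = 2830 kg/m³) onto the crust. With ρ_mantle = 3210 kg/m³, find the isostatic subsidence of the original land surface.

Subaerial loading: s = t ρ_load / ρ_m.
s = 2.6 km × 2830/3210 = 2.29 km.

2.29 km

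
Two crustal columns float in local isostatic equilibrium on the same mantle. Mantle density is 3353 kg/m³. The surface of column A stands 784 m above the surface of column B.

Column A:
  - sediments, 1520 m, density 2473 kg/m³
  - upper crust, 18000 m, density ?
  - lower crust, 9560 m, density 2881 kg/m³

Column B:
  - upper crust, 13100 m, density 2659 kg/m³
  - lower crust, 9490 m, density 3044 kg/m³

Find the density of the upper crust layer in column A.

Take the compensation level at the base of the deeper column (depth z_c below the surface of column A) and equate Σ ρ_i t_i down to z_c; mantle fills any gap and the z_c terms cancel.
Column A: 1520×2473 + 18000×ρ + 9560×2881 + (z_c − 29080)×3353
Column B: 784×0 + 13100×2659 + 9490×3044 + (z_c − 784 − 22590)×3353
The z_c×3353 term appears on both sides and cancels. Collect the known terms of each column as K = Σ(ρt)_known − 3353 × (depth of known layers): K_A = 31301320 − 3353×29080 = −66203920; K_B = 63720460 − 3353×(784 + 22590) = −14652562.
Balance: K_A + 18000×ρ = K_B, so ρ = (K_B − K_A)/18000 = 51551400/18000 = 2860 kg/m³.

2860 kg/m³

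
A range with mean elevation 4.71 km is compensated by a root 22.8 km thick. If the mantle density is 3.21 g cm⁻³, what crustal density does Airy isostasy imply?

ρ_c h = (ρ_m − ρ_c) r → ρ_c (h + r) = ρ_m r → ρ_c = ρ_m r / (h + r).
ρ_c = 3.21 × 22.8 km / (4.71 km + 22.8 km) = 2.66 g cm⁻³.

2.66 g cm⁻³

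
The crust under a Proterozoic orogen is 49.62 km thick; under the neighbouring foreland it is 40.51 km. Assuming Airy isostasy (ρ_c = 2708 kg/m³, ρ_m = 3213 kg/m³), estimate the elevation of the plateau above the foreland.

Excess crust Δ = 49.62 km − 40.51 km = 9.11 km, split between elevation h and root r with h + r = Δ.
Airy balance ρ_c h = (ρ_m − ρ_c) r gives r = h ρ_c/(ρ_m − ρ_c), so h (1 + ρ_c/(ρ_m − ρ_c)) = Δ, i.e. h = Δ (ρ_m − ρ_c)/ρ_m.
h = 9.11 km × 505/3213 = 1.43 km.

1.43 km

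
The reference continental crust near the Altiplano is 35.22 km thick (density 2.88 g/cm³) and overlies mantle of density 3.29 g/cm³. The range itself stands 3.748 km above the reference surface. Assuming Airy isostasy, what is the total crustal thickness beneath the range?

65.3 km

Root depth r = h ρ_c / (ρ_m − ρ_c) = 3.748 km × 2.88 / 0.41 = 26.33 km.
Total thickness = T + h + r = 35.22 km + 3.748 km + 26.33 km = 65.3 km.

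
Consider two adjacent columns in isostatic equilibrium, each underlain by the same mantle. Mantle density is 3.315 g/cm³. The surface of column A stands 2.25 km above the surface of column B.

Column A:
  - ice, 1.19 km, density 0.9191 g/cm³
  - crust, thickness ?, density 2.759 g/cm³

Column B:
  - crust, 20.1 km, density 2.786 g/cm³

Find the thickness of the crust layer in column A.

27.4 km

Take the compensation level at the base of the deeper column (depth z_c below the surface of column A) and equate Σ ρ_i t_i down to z_c; mantle fills any gap and the z_c terms cancel.
Column A: 1.19×0.9191 + x×2.759 + (z_c − 1.19 − x)×3.315
Column B: 2.25×0 + 20.1×2.786 + (z_c − 2.25 − 20.1)×3.315
The z_c×3.315 term appears on both sides and cancels. Collect the known terms of each column as K = Σ(ρt)_known − 3.315 × (depth of known layers): K_A = 1.093729 − 3.315×1.19 = −2.851121; K_B = 55.9986 − 3.315×(2.25 + 20.1) = −18.09165.
Balance: K_A − x×(3.315 − 2.759) = K_B, so x = (K_A − K_B)/(3.315 − 2.759) = 15.2405/0.556 = 27.4 km.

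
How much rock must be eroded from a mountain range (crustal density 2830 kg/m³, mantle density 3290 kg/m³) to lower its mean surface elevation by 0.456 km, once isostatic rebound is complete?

3.26 km

Net drop Δ = e − u = e − e ρ_c/ρ_m = e (ρ_m − ρ_c)/ρ_m.
e = Δ ρ_m/(ρ_m − ρ_c) = 0.456 km × 3290/460 = 3.26 km.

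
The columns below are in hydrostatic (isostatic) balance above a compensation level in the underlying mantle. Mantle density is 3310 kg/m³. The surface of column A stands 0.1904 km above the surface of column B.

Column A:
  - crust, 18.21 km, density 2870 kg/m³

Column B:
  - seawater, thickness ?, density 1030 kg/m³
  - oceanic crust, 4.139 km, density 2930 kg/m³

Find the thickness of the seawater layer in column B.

Take the compensation level at the base of the deeper column (depth z_c below the surface of column A) and equate Σ ρ_i t_i down to z_c; mantle fills any gap and the z_c terms cancel.
Column A: 18.21×2870 + (z_c − 18.21)×3310
Column B: 0.1904×0 + x×1030 + 4.139×2930 + (z_c − 0.1904 − 4.139 − x)×3310
The z_c×3310 term appears on both sides and cancels. Collect the known terms of each column as K = Σ(ρt)_known − 3310 × (depth of known layers): K_A = 52262.7 − 3310×18.21 = −8012.4; K_B = 12127.27 − 3310×(0.1904 + 4.139) = −2203.044.
Balance: K_A = K_B − x×(3310 − 1030), so x = (K_B − K_A)/(3310 − 1030) = 5809.36/2280 = 2.55 km.

2.55 km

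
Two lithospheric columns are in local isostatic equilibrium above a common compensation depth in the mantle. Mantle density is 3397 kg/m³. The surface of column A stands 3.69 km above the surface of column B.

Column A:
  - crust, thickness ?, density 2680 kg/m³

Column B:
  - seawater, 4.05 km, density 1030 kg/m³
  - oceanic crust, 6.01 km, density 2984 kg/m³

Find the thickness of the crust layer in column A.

Take the compensation level at the base of the deeper column (depth z_c below the surface of column A) and equate Σ ρ_i t_i down to z_c; mantle fills any gap and the z_c terms cancel.
Column A: x×2680 + (z_c − 0 − x)×3397
Column B: 3.69×0 + 4.05×1030 + 6.01×2984 + (z_c − 3.69 − 10.06)×3397
The z_c×3397 term appears on both sides and cancels. Collect the known terms of each column as K = Σ(ρt)_known − 3397 × (depth of known layers): K_A = 0 − 3397×0 = 0; K_B = 22105.34 − 3397×(3.69 + 10.06) = −24603.41.
Balance: K_A − x×(3397 − 2680) = K_B, so x = (K_A − K_B)/(3397 − 2680) = 24603.4/717 = 34.3 km.

34.3 km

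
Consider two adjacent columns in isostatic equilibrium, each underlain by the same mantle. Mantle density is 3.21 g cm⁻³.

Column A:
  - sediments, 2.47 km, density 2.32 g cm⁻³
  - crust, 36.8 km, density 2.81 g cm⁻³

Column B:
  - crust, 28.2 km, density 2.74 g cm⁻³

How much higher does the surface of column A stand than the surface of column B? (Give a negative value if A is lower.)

For any compensation level in the mantle, the mantle terms cancel and isostasy reduces to e = (Σt_A − Σt_B) − (Σ(ρt)_A − Σ(ρt)_B) / ρ_m.
Σt_A = 39.27 km; Σt_B = 28.2 km; Σ(ρt)_A = 109.1384; Σ(ρt)_B = 77.268 (in km·g cm⁻³).
e = (39.27 − 28.2) − (109.1384 − 77.268) / 3.21 = 1.14 km.

1.14 km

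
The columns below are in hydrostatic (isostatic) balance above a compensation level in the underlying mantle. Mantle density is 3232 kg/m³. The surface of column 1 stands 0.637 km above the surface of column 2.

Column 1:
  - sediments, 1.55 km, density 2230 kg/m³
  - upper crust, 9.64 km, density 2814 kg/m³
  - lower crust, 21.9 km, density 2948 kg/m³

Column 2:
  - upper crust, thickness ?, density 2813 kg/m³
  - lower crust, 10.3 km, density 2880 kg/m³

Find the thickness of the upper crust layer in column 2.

Take the compensation level at the base of the deeper column (depth z_c below the surface of column 1) and equate Σ ρ_i t_i down to z_c; mantle fills any gap and the z_c terms cancel.
Column 1: 1.55×2230 + 9.64×2814 + 21.9×2948 + (z_c − 33.09)×3232
Column 2: 0.637×0 + x×2813 + 10.3×2880 + (z_c − 0.637 − 10.3 − x)×3232
The z_c×3232 term appears on both sides and cancels. Collect the known terms of each column as K = Σ(ρt)_known − 3232 × (depth of known layers): K_1 = 95144.66 − 3232×33.09 = −11802.22; K_2 = 29664 − 3232×(0.637 + 10.3) = −5684.384.
Balance: K_1 = K_2 − x×(3232 − 2813), so x = (K_2 − K_1)/(3232 − 2813) = 6117.84/419 = 14.6 km.

14.6 km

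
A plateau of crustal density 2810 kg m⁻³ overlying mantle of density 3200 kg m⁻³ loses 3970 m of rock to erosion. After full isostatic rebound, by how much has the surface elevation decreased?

Rebound u = e ρ_c/ρ_m = 3970 m × 2810/3200 = 3486 m.
Net surface drop = e − u = 3970 m − 3486 m = e (ρ_m − ρ_c)/ρ_m = 484 m.

484 m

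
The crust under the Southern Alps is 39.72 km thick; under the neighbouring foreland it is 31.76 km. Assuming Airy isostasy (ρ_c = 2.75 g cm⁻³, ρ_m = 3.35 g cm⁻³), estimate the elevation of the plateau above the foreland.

1.43 km

Excess crust Δ = 39.72 km − 31.76 km = 7.96 km, split between elevation h and root r with h + r = Δ.
Airy balance ρ_c h = (ρ_m − ρ_c) r gives r = h ρ_c/(ρ_m − ρ_c), so h (1 + ρ_c/(ρ_m − ρ_c)) = Δ, i.e. h = Δ (ρ_m − ρ_c)/ρ_m.
h = 7.96 km × 0.6/3.35 = 1.43 km.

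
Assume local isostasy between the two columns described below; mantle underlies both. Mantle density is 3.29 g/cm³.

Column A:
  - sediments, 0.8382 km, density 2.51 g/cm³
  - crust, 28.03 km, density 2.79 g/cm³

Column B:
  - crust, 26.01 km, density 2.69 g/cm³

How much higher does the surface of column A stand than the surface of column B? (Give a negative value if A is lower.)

For any compensation level in the mantle, the mantle terms cancel and isostasy reduces to e = (Σt_A − Σt_B) − (Σ(ρt)_A − Σ(ρt)_B) / ρ_m.
Σt_A = 28.8682 km; Σt_B = 26.01 km; Σ(ρt)_A = 80.307582; Σ(ρt)_B = 69.9669 (in km·g/cm³).
e = (28.8682 − 26.01) − (80.307582 − 69.9669) / 3.29 = −0.285 km.

−0.285 km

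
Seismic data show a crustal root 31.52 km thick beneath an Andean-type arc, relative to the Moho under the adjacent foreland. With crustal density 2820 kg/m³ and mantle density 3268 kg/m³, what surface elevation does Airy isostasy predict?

Isostatic balance requires: ρ_c h = (ρ_m − ρ_c) r.
h = r (ρ_m − ρ_c) / ρ_c = 31.52 km × (3268 − 2820) / 2820 = 5.01 km.

5.01 km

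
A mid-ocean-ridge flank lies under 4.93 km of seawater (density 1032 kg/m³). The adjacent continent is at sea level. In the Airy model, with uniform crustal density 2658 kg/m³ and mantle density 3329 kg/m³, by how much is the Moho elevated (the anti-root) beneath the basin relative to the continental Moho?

11.9 km

In Airy isostatic equilibrium: replacing crust with seawater at the top is compensated by replacing crust with mantle at the base: d (ρ_c − ρ_w) = a (ρ_m − ρ_c).
a = d (ρ_c − ρ_w)/(ρ_m − ρ_c) = 4.93 km × 1626/671 = 11.9 km.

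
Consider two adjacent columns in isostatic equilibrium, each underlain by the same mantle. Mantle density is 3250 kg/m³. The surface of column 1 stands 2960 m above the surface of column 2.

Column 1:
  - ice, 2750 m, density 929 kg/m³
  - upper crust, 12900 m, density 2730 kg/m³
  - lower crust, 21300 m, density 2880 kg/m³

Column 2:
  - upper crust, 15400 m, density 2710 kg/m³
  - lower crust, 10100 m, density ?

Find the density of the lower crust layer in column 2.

2950 kg/m³

Take the compensation level at the base of the deeper column (depth z_c below the surface of column 1) and equate Σ ρ_i t_i down to z_c; mantle fills any gap and the z_c terms cancel.
Column 1: 2750×929 + 12900×2730 + 21300×2880 + (z_c − 36950)×3250
Column 2: 2960×0 + 15400×2710 + 10100×ρ + (z_c − 2960 − 25500)×3250
The z_c×3250 term appears on both sides and cancels. Collect the known terms of each column as K = Σ(ρt)_known − 3250 × (depth of known layers): K_1 = 99115750 − 3250×36950 = −20971750; K_2 = 41734000 − 3250×(2960 + 25500) = −50761000.
Balance: K_1 = K_2 + 10100×ρ, so ρ = (K_1 − K_2)/10100 = 29789200/10100 = 2950 kg/m³.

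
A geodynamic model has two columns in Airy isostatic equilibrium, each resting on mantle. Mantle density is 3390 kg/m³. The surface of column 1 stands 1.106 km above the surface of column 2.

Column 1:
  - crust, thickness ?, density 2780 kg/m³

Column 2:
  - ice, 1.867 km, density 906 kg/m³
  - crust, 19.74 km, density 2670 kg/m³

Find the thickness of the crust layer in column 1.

37 km

Take the compensation level at the base of the deeper column (depth z_c below the surface of column 1) and equate Σ ρ_i t_i down to z_c; mantle fills any gap and the z_c terms cancel.
Column 1: x×2780 + (z_c − 0 − x)×3390
Column 2: 1.106×0 + 1.867×906 + 19.74×2670 + (z_c − 1.106 − 21.607)×3390
The z_c×3390 term appears on both sides and cancels. Collect the known terms of each column as K = Σ(ρt)_known − 3390 × (depth of known layers): K_1 = 0 − 3390×0 = 0; K_2 = 54397.302 − 3390×(1.106 + 21.607) = −22599.768.
Balance: K_1 − x×(3390 − 2780) = K_2, so x = (K_1 − K_2)/(3390 − 2780) = 22599.8/610 = 37 km.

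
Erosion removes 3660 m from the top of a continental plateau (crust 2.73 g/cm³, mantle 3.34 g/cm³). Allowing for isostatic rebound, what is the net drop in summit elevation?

Rebound u = e ρ_c/ρ_m = 3660 m × 2.73/3.34 = 2992 m.
Net surface drop = e − u = 3660 m − 2992 m = e (ρ_m − ρ_c)/ρ_m = 668 m.

668 m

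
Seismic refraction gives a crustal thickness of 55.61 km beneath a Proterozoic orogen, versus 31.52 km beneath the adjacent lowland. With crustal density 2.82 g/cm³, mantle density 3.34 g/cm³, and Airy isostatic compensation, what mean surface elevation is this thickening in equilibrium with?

Excess crust Δ = 55.61 km − 31.52 km = 24.09 km, split between elevation h and root r with h + r = Δ.
Airy balance ρ_c h = (ρ_m − ρ_c) r gives r = h ρ_c/(ρ_m − ρ_c), so h (1 + ρ_c/(ρ_m − ρ_c)) = Δ, i.e. h = Δ (ρ_m − ρ_c)/ρ_m.
h = 24.09 km × 0.52/3.34 = 3.75 km.

3.75 km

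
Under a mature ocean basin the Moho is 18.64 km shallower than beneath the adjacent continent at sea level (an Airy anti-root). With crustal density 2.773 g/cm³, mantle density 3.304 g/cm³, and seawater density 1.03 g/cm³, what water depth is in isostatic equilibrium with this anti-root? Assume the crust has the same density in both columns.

5.68 km

Replacing a thickness d of crust by seawater at the top must be balanced by replacing crust with mantle at the base: d (ρ_c − ρ_w) = a (ρ_m − ρ_c).
d = a (ρ_m − ρ_c)/(ρ_c − ρ_w) = 18.64 km × 0.531/1.743 = 5.68 km.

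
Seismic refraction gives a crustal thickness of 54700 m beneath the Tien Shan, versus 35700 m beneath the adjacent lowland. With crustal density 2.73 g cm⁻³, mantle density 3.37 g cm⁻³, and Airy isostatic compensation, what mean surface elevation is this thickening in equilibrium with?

Excess crust Δ = 54700 m − 35700 m = 19000 m, split between elevation h and root r with h + r = Δ.
Airy balance ρ_c h = (ρ_m − ρ_c) r gives r = h ρ_c/(ρ_m − ρ_c), so h (1 + ρ_c/(ρ_m − ρ_c)) = Δ, i.e. h = Δ (ρ_m − ρ_c)/ρ_m.
h = 19000 m × 0.64/3.37 = 3610 m.

3610 m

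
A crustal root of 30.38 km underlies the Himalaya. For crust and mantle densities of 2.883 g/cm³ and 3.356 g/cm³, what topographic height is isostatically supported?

Isostatic balance requires: ρ_c h = (ρ_m − ρ_c) r.
h = r (ρ_m − ρ_c) / ρ_c = 30.38 km × (3.356 − 2.883) / 2.883 = 4.98 km.

4.98 km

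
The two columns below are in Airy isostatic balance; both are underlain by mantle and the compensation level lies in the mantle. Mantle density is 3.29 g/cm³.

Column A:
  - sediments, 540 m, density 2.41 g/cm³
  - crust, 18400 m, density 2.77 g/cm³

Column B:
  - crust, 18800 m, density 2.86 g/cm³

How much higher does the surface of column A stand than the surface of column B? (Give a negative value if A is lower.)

For any compensation level in the mantle, the mantle terms cancel and isostasy reduces to e = (Σt_A − Σt_B) − (Σ(ρt)_A − Σ(ρt)_B) / ρ_m.
Σt_A = 18940 m; Σt_B = 18800 m; Σ(ρt)_A = 52269.4; Σ(ρt)_B = 53768 (in m·g/cm³).
e = (18940 − 18800) − (52269.4 − 53768) / 3.29 = 596 m.

596 m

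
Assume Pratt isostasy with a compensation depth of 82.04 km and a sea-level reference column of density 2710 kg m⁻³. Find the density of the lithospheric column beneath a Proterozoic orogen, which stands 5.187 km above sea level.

2550 kg m⁻³

Pratt balance: ρ_ref D = ρ (D + h).
ρ = ρ_ref D/(D + h) = 2710 × 82.04 km/(82.04 km + 5.187 km) = 2550 kg m⁻³.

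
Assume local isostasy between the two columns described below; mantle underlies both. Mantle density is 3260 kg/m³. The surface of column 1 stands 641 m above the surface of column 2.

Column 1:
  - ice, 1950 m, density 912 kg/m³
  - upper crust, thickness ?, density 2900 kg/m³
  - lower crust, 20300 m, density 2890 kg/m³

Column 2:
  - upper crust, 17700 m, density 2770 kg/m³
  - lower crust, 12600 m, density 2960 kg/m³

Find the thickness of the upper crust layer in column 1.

6810 m

Take the compensation level at the base of the deeper column (depth z_c below the surface of column 1) and equate Σ ρ_i t_i down to z_c; mantle fills any gap and the z_c terms cancel.
Column 1: 1950×912 + x×2900 + 20300×2890 + (z_c − 22250 − x)×3260
Column 2: 641×0 + 17700×2770 + 12600×2960 + (z_c − 641 − 30300)×3260
The z_c×3260 term appears on both sides and cancels. Collect the known terms of each column as K = Σ(ρt)_known − 3260 × (depth of known layers): K_1 = 60445400 − 3260×22250 = −12089600; K_2 = 86325000 − 3260×(641 + 30300) = −14542660.
Balance: K_1 − x×(3260 − 2900) = K_2, so x = (K_1 − K_2)/(3260 − 2900) = 2453060/360 = 6810 m.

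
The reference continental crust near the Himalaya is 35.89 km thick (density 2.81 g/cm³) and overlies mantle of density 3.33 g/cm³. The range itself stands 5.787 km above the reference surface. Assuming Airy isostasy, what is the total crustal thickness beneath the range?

Root depth r = h ρ_c / (ρ_m − ρ_c) = 5.787 km × 2.81 / 0.52 = 31.27 km.
Total thickness = T + h + r = 35.89 km + 5.787 km + 31.27 km = 72.9 km.

72.9 km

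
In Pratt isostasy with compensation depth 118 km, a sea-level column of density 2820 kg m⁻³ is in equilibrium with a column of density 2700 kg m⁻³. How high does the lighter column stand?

ρ_ref D = ρ (D + h) → h = D (ρ_ref − ρ)/ρ.
h = 118 km × (2820 − 2700)/2700 = 5.24 km.

5.24 km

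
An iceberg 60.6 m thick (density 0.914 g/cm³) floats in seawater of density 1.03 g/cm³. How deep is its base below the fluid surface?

53.8 m

Draft d = t ρ_obj/ρ_fluid = 60.6 m × 0.914/1.03 = 53.8 m.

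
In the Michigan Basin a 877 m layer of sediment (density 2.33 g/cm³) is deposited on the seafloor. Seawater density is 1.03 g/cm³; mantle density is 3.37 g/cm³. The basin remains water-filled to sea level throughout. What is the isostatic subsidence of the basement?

Submarine loading: the sediment displaces seawater, and the subsidence is in turn flooded, so s (ρ_m − ρ_w) = t (ρ_sed − ρ_w).
s = 877 m × (2.33 − 1.03) / (3.37 − 1.03) = 487 m.

487 m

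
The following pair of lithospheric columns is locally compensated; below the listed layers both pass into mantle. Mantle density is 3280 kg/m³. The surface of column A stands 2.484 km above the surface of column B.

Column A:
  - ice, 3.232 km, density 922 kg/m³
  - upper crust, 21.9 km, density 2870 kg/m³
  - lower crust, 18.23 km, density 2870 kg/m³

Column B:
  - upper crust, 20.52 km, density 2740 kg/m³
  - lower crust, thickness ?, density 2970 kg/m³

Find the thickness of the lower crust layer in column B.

15.6 km

Take the compensation level at the base of the deeper column (depth z_c below the surface of column A) and equate Σ ρ_i t_i down to z_c; mantle fills any gap and the z_c terms cancel.
Column A: 3.232×922 + 21.9×2870 + 18.23×2870 + (z_c − 43.362)×3280
Column B: 2.484×0 + 20.52×2740 + x×2970 + (z_c − 2.484 − 20.52 − x)×3280
The z_c×3280 term appears on both sides and cancels. Collect the known terms of each column as K = Σ(ρt)_known − 3280 × (depth of known layers): K_A = 118153.004 − 3280×43.362 = −24074.356; K_B = 56224.8 − 3280×(2.484 + 20.52) = −19228.32.
Balance: K_A = K_B − x×(3280 − 2970), so x = (K_B − K_A)/(3280 − 2970) = 4846.04/310 = 15.6 km.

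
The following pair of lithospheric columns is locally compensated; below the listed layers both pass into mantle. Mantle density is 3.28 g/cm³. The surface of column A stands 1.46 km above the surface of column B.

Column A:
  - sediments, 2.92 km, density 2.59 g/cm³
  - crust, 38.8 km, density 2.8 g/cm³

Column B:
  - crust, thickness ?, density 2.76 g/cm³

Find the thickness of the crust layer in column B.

30.5 km

Take the compensation level at the base of the deeper column (depth z_c below the surface of column A) and equate Σ ρ_i t_i down to z_c; mantle fills any gap and the z_c terms cancel.
Column A: 2.92×2.59 + 38.8×2.8 + (z_c − 41.72)×3.28
Column B: 1.46×0 + x×2.76 + (z_c − 1.46 − 0 − x)×3.28
The z_c×3.28 term appears on both sides and cancels. Collect the known terms of each column as K = Σ(ρt)_known − 3.28 × (depth of known layers): K_A = 116.2028 − 3.28×41.72 = −20.6388; K_B = 0 − 3.28×(1.46 + 0) = −4.7888.
Balance: K_A = K_B − x×(3.28 − 2.76), so x = (K_B − K_A)/(3.28 − 2.76) = 15.85/0.52 = 30.5 km.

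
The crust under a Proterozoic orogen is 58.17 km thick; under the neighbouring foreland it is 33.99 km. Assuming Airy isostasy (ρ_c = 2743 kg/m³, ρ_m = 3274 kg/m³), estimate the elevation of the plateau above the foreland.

Excess crust Δ = 58.17 km − 33.99 km = 24.18 km, split between elevation h and root r with h + r = Δ.
Airy balance ρ_c h = (ρ_m − ρ_c) r gives r = h ρ_c/(ρ_m − ρ_c), so h (1 + ρ_c/(ρ_m − ρ_c)) = Δ, i.e. h = Δ (ρ_m − ρ_c)/ρ_m.
h = 24.18 km × 531/3274 = 3.92 km.

3.92 km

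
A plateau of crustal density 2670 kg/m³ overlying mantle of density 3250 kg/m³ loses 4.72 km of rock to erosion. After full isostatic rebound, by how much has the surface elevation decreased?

Rebound u = e ρ_c/ρ_m = 4.72 km × 2670/3250 = 3.878 km.
Net surface drop = e − u = 4.72 km − 3.878 km = e (ρ_m − ρ_c)/ρ_m = 0.842 km.

0.842 km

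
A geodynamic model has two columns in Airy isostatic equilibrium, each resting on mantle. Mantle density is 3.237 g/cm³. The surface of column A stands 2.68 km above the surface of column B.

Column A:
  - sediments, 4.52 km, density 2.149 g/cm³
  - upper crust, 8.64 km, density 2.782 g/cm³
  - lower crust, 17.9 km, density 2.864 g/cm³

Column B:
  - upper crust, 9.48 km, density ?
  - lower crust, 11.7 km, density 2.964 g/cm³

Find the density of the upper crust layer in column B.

2.85 g/cm³

Take the compensation level at the base of the deeper column (depth z_c below the surface of column A) and equate Σ ρ_i t_i down to z_c; mantle fills any gap and the z_c terms cancel.
Column A: 4.52×2.149 + 8.64×2.782 + 17.9×2.864 + (z_c − 31.06)×3.237
Column B: 2.68×0 + 9.48×ρ + 11.7×2.964 + (z_c − 2.68 − 21.18)×3.237
The z_c×3.237 term appears on both sides and cancels. Collect the known terms of each column as K = Σ(ρt)_known − 3.237 × (depth of known layers): K_A = 85.01556 − 3.237×31.06 = −15.52566; K_B = 34.6788 − 3.237×(2.68 + 21.18) = −42.55602.
Balance: K_A = K_B + 9.48×ρ, so ρ = (K_A − K_B)/9.48 = 27.0304/9.48 = 2.85 g/cm³.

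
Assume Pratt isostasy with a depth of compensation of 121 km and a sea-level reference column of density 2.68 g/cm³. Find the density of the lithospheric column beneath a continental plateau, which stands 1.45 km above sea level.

2.65 g/cm³

Pratt balance: ρ_ref D = ρ (D + h).
ρ = ρ_ref D/(D + h) = 2.68 × 121 km/(121 km + 1.45 km) = 2.65 g/cm³.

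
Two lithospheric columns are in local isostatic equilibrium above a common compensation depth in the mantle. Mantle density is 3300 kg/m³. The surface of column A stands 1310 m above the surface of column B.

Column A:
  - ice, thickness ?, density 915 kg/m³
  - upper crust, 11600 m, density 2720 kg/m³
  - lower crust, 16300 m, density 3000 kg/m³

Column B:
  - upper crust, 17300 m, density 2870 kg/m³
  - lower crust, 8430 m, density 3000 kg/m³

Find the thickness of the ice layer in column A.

1120 m

Take the compensation level at the base of the deeper column (depth z_c below the surface of column A) and equate Σ ρ_i t_i down to z_c; mantle fills any gap and the z_c terms cancel.
Column A: x×915 + 11600×2720 + 16300×3000 + (z_c − 27900 − x)×3300
Column B: 1310×0 + 17300×2870 + 8430×3000 + (z_c − 1310 − 25730)×3300
The z_c×3300 term appears on both sides and cancels. Collect the known terms of each column as K = Σ(ρt)_known − 3300 × (depth of known layers): K_A = 80452000 − 3300×27900 = −11618000; K_B = 74941000 − 3300×(1310 + 25730) = −14291000.
Balance: K_A − x×(3300 − 915) = K_B, so x = (K_A − K_B)/(3300 − 915) = 2673000/2385 = 1120 m.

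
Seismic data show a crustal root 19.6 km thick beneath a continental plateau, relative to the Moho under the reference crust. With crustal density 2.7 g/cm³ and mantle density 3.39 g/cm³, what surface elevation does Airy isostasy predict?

For local isostatic compensation: ρ_c h = (ρ_m − ρ_c) r.
h = r (ρ_m − ρ_c) / ρ_c = 19.6 km × (3.39 − 2.7) / 2.7 = 5.01 km.

5.01 km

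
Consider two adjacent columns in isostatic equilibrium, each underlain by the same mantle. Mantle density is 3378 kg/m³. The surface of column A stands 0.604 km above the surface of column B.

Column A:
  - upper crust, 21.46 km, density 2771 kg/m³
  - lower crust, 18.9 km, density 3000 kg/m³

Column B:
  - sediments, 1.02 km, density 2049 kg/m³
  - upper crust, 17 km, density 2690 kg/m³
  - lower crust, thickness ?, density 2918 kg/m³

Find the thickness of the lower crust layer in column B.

11 km

Take the compensation level at the base of the deeper column (depth z_c below the surface of column A) and equate Σ ρ_i t_i down to z_c; mantle fills any gap and the z_c terms cancel.
Column A: 21.46×2771 + 18.9×3000 + (z_c − 40.36)×3378
Column B: 0.604×0 + 1.02×2049 + 17×2690 + x×2918 + (z_c − 0.604 − 18.02 − x)×3378
The z_c×3378 term appears on both sides and cancels. Collect the known terms of each column as K = Σ(ρt)_known − 3378 × (depth of known layers): K_A = 116165.66 − 3378×40.36 = −20170.42; K_B = 47819.98 − 3378×(0.604 + 18.02) = −15091.892.
Balance: K_A = K_B − x×(3378 − 2918), so x = (K_B − K_A)/(3378 − 2918) = 5078.53/460 = 11 km.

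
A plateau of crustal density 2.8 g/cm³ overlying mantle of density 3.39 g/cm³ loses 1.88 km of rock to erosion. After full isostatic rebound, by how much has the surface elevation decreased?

0.327 km

Rebound u = e ρ_c/ρ_m = 1.88 km × 2.8/3.39 = 1.553 km.
Net surface drop = e − u = 1.88 km − 1.553 km = e (ρ_m − ρ_c)/ρ_m = 0.327 km.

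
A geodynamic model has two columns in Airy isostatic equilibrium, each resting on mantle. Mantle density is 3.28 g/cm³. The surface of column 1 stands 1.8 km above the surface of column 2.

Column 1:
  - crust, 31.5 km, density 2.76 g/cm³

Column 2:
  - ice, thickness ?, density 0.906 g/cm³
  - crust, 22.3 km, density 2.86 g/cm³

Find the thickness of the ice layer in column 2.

0.468 km

Take the compensation level at the base of the deeper column (depth z_c below the surface of column 1) and equate Σ ρ_i t_i down to z_c; mantle fills any gap and the z_c terms cancel.
Column 1: 31.5×2.76 + (z_c − 31.5)×3.28
Column 2: 1.8×0 + x×0.906 + 22.3×2.86 + (z_c − 1.8 − 22.3 − x)×3.28
The z_c×3.28 term appears on both sides and cancels. Collect the known terms of each column as K = Σ(ρt)_known − 3.28 × (depth of known layers): K_1 = 86.94 − 3.28×31.5 = −16.38; K_2 = 63.778 − 3.28×(1.8 + 22.3) = −15.27.
Balance: K_1 = K_2 − x×(3.28 − 0.906), so x = (K_2 − K_1)/(3.28 − 0.906) = 1.11/2.374 = 0.468 km.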